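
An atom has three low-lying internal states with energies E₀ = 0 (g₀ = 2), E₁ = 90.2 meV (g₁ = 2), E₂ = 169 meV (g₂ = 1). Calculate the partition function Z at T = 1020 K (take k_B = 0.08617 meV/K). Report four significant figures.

k_BT = 0.08617 × 1020 K = 87.8934 meV.
Eᵢ/kT = 0, 1.02624, 1.92278.
Z = Σ gᵢe^(−Eᵢ/kT) = 2·e^(−0) + 2·e^(−1.02624) + 1·e^(−1.92278) = 2.00000 + 0.716704 + 0.146200 = 2.86290.

Z = 2.863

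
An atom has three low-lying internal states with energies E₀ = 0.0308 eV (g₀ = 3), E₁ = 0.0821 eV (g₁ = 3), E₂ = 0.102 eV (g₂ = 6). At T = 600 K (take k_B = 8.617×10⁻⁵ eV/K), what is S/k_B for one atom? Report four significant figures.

2.294

k_BT = 8.617×10⁻⁵ × 600 K = 0.0517020 eV.
Eᵢ/kT = 0.595722, 1.58795, 1.97284.
Z = Σ gᵢe^(−Eᵢ/kT) = 3·e^(−0.595722) + 3·e^(−1.58795) + 6·e^(−1.97284) = 1.65349 + 0.613032 + 0.834368 = 3.10089.
⟨E⟩ = Σ EᵢPᵢ = 0.0600998 eV.
S/k_B = ln Z + ⟨E⟩/kT = ln(3.10089) + 0.0600998/0.0517020 = 1.13169 + 1.16243 = 2.294.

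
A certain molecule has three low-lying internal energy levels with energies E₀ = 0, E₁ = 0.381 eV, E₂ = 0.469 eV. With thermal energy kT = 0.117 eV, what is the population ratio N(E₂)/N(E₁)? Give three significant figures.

n₂/n₁ = exp[−(E₂−E₁)/kT] = exp(−(0.088 eV)/(0.117 eV)) = exp(-0.75214) = 0.471.

0.471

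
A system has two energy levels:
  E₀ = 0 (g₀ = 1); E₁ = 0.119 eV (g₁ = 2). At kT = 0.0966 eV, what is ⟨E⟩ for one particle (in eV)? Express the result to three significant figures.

Eᵢ/kT = 0, 1.2319.
Z = Σ gᵢe^(−Eᵢ/kT) = 1·e^(−0) + 2·e^(−1.2319) = 1.0000 + 0.58348 = 1.5835.
⟨E⟩ = Σ Eᵢ gᵢe^(−Eᵢ/kT) / Z = (0·1.0000 + 0.119·0.58348) / 1.5835 = 0.0438 eV.

0.0438 eV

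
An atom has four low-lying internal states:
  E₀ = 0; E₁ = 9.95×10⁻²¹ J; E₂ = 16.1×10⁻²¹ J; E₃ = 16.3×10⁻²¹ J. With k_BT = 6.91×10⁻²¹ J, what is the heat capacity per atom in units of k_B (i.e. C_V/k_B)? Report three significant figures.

0.775

Eᵢ/kT = 0, 1.4399, 2.3300, 2.3589.
Z = Σ e^(−Eᵢ/kT) = e^(−0) + e^(−1.4399) + e^(−2.3300) + e^(−2.3589) = 1.0000 + 0.23695 + 0.097296 + 0.094524 = 1.4288.
⟨E⟩ = 3.8248, ⟨E²⟩ = 51.647.
C_V/k_B = (⟨E²⟩ − ⟨E⟩²)/(kT)² = (51.647 − 14.629)/47.748 = 0.775.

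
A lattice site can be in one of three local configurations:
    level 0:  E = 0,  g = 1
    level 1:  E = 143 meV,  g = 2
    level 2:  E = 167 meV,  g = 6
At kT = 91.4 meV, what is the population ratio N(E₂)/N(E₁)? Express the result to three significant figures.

n₂/n₁ = (g₂/g₁) exp[−(E₂−E₁)/kT] = (6/2) × exp(−(24 meV)/(91.4 meV)) = (6/2) × exp(-0.26258) = 2.31.

2.31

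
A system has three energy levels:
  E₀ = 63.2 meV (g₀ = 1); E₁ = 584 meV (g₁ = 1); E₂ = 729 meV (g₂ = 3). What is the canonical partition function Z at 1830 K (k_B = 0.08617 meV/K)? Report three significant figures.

k_BT = 0.08617 × 1830 K = 157.69 meV.
Eᵢ/kT = 0.40079, 3.7035, 4.6230.
Z = Σ gᵢe^(−Eᵢ/kT) = 1·e^(−0.40079) + 1·e^(−3.7035) + 3·e^(−4.6230) = 0.66979 + 0.024637 + 0.029470 = 0.72390.

Z = 0.724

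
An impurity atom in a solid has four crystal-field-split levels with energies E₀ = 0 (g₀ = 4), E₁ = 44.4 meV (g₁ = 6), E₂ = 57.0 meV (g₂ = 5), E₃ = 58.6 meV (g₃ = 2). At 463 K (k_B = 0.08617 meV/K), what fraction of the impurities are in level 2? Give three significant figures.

k_BT = 0.08617 × 463 K = 39.897 meV.
Eᵢ/kT = 0, 1.1129, 1.4287, 1.4688.
Z = Σ gᵢe^(−Eᵢ/kT) = 4·e^(−0) + 6·e^(−1.1129) + 5·e^(−1.4287) + 2·e^(−1.4688) = 4.0000 + 1.9716 + 1.1981 + 0.46040 = 7.6301.
P₂ = g₂ e^(−E₂/kT) / Z = 1.1981/7.6301 = 0.157.

0.157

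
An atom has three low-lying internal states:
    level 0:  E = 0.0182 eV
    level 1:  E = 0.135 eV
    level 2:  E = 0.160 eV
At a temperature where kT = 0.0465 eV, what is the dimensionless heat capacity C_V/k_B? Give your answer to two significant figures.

Eᵢ/kT = 0.3914, 2.903, 3.441.
Z = Σ e^(−Eᵢ/kT) = e^(−0.3914) + e^(−2.903) + e^(−3.441) = 0.6761 + 0.05486 + 0.03203 = 0.7630.
⟨E⟩ = 0.03255 eV, ⟨E²⟩ = 0.002679 eV².
C_V/k_B = (⟨E²⟩ − ⟨E⟩²)/(kT)² = (0.002679 − 0.001060)/0.002162 = 0.75.

0.75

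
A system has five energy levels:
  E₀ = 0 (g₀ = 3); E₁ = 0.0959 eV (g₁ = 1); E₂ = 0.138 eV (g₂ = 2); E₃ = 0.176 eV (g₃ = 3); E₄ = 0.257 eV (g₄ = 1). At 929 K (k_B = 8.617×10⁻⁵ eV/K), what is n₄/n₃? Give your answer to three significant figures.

k_BT = 8.617×10⁻⁵ × 929 K = 0.080052 eV.
n₄/n₃ = (g₄/g₃) exp[−(E₄−E₃)/kT] = (1/3) × exp(−(0.081 eV)/(0.080052 eV)) = (1/3) × exp(-1.0118) = 0.121.

0.121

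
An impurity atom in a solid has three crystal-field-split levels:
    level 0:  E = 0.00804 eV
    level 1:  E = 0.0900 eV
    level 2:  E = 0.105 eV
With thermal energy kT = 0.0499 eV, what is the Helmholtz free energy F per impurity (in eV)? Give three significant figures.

-0.00644 eV

Eᵢ/kT = 0.16112, 1.8036, 2.1042.
Z = Σ e^(−Eᵢ/kT) = e^(−0.16112) + e^(−1.8036) + e^(−2.1042) = 0.85119 + 0.16470 + 0.12194 = 1.1378.
F = −kT ln Z = −0.0499 × ln(1.1378) = −0.0499 × 0.12910 = -0.00644 eV.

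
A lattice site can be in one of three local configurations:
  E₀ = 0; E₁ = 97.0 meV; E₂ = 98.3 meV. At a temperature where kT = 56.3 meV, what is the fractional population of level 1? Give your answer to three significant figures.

0.132

Eᵢ/kT = 0, 1.7229, 1.7460.
Z = Σ e^(−Eᵢ/kT) = e^(−0) + e^(−1.7229) + e^(−1.7460) = 1.0000 + 0.17855 + 0.17447 = 1.3530.
P₁ = e^(−E₁/kT) / Z = 0.17855/1.3530 = 0.132.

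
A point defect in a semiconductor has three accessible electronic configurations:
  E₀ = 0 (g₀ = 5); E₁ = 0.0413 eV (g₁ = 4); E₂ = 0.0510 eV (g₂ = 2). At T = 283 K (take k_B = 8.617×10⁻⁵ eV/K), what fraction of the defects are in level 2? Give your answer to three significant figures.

0.0413

k_BT = 8.617×10⁻⁵ × 283 K = 0.024386 eV.
Eᵢ/kT = 0, 1.6936, 2.0914.
Z = Σ gᵢe^(−Eᵢ/kT) = 5·e^(−0) + 4·e^(−1.6936) + 2·e^(−2.0914) = 5.0000 + 0.73543 + 0.24703 = 5.9825.
P₂ = g₂ e^(−E₂/kT) / Z = 0.24703/5.9825 = 0.0413.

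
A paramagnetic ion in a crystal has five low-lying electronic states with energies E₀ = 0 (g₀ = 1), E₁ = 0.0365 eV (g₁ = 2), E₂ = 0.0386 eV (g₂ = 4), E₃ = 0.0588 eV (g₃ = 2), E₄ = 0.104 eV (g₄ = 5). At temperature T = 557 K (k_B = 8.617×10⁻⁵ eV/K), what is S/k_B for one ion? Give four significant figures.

2.428

k_BT = 8.617×10⁻⁵ × 557 K = 0.0479967 eV.
Eᵢ/kT = 0, 0.760469, 0.804222, 1.22508, 2.16682.
Z = Σ gᵢe^(−Eᵢ/kT) = 1·e^(−0) + 2·e^(−0.760469) + 4·e^(−0.804222) + 2·e^(−1.22508) + 5·e^(−2.16682) = 1.00000 + 0.934894 + 1.78974 + 0.587468 + 0.572706 = 4.88481.
⟨E⟩ = Σ EᵢPᵢ = 0.0403930 eV.
S/k_B = ln Z + ⟨E⟩/kT = ln(4.88481) + 0.0403930/0.0479967 = 1.58613 + 0.841579 = 2.428.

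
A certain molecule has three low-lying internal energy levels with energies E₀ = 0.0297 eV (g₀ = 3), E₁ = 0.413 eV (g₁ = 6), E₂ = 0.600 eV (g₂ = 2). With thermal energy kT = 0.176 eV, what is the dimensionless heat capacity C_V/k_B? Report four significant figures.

Eᵢ/kT = 0.168750, 2.34659, 3.40909.
Z = Σ gᵢe^(−Eᵢ/kT) = 3·e^(−0.168750) + 6·e^(−2.34659) + 2·e^(−3.40909) = 2.53416 + 0.574170 + 0.0661426 = 3.17447.
⟨E⟩ = 0.110911 eV, ⟨E²⟩ = 0.0390561 eV².
C_V/k_B = (⟨E²⟩ − ⟨E⟩²)/(kT)² = (0.0390561 − 0.0123012)/0.0309760 = 0.8637.

0.8637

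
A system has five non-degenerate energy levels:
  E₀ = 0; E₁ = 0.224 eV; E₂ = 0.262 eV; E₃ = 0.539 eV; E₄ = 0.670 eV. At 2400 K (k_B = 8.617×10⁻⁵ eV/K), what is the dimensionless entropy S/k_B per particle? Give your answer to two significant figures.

1.2

k_BT = 8.617×10⁻⁵ × 2400 K = 0.2068 eV.
Eᵢ/kT = 0, 1.083, 1.267, 2.606, 3.240.
Z = Σ e^(−Eᵢ/kT) = e^(−0) + e^(−1.083) + e^(−1.267) + e^(−2.606) + e^(−3.240) = 1.000 + 0.3386 + 0.2817 + 0.07383 + 0.03916 = 1.733.
⟨E⟩ = Σ EᵢPᵢ = 0.1245 eV.
S/k_B = ln Z + ⟨E⟩/kT = ln(1.733) + 0.1245/0.2068 = 0.5499 + 0.6020 = 1.2.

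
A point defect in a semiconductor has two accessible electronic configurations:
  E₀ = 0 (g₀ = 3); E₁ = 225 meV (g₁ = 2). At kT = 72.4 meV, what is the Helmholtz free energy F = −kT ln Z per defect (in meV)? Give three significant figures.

Eᵢ/kT = 0, 3.1077.
Z = Σ gᵢe^(−Eᵢ/kT) = 3·e^(−0) + 2·e^(−3.1077) = 3.0000 + 0.089407 = 3.0894.
F = −kT ln Z = −72.4 × ln(3.0894) = −72.4 × 1.1280 = -81.7 meV.

-81.7 meV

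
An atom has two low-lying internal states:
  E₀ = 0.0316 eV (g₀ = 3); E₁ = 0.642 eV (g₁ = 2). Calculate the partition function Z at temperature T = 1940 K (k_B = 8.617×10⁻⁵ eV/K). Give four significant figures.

k_BT = 8.617×10⁻⁵ × 1940 K = 0.167170 eV.
Eᵢ/kT = 0.189029, 3.84040.
Z = Σ gᵢe^(−Eᵢ/kT) = 3·e^(−0.189029) + 2·e^(−3.84040) = 2.48329 + 0.0429700 = 2.52626.

Z = 2.526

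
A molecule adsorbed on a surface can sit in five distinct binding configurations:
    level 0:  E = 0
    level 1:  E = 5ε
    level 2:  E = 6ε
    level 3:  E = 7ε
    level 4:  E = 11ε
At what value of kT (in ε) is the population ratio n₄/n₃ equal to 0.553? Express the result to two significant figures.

6.8 ε

n₄/n₃ = exp[−(E₄−E₃)/kT] = 0.553.
⇒ (E₄−E₃)/kT = ln(1/0.553) = ln(1.808) = 0.5922.
kT = 4ε / 0.5922 = 6.8 ε.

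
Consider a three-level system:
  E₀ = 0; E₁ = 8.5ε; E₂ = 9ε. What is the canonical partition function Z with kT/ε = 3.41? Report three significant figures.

Eᵢ/kT = 0, 2.4927, 2.6393.
Z = Σ e^(−Eᵢ/kT) = e^(−0) + e^(−2.4927) + e^(−2.6393) = 1.0000 + 0.082686 + 0.071411 = 1.1541.

Z = 1.15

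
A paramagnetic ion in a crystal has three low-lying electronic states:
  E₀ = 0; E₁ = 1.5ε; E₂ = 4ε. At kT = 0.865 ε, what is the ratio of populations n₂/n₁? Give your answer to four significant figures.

0.05557

n₂/n₁ = exp[−(E₂−E₁)/kT] = exp(−(2.5ε)/(0.865ε)) = exp(-2.89017) = 0.05557.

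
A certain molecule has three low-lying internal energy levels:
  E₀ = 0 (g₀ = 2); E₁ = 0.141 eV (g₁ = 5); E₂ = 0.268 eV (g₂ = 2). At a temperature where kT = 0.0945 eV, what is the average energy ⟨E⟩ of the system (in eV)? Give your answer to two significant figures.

Eᵢ/kT = 0, 1.492, 2.836.
Z = Σ gᵢe^(−Eᵢ/kT) = 2·e^(−0) + 5·e^(−1.492) + 2·e^(−2.836) = 2.000 + 1.125 + 0.1173 = 3.242.
⟨E⟩ = Σ Eᵢ gᵢe^(−Eᵢ/kT) / Z = (0·2.000 + 0.141·1.125 + 0.268·0.1173) / 3.242 = 0.059 eV.

0.059 eV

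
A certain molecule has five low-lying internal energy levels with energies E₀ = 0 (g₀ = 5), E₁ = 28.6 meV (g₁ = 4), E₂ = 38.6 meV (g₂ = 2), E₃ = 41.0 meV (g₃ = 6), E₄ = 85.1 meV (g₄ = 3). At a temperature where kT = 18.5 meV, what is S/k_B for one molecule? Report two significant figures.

2.4

Eᵢ/kT = 0, 1.546, 2.086, 2.216, 4.600.
Z = Σ gᵢe^(−Eᵢ/kT) = 5·e^(−0) + 4·e^(−1.546) + 2·e^(−2.086) + 6·e^(−2.216) + 3·e^(−4.600) = 5.000 + 0.8524 + 0.2484 + 0.6543 + 0.03016 = 6.785.
⟨E⟩ = Σ EᵢPᵢ = 9.338 meV.
S/k_B = ln Z + ⟨E⟩/kT = ln(6.785) + 9.338/18.5 = 1.915 + 0.5048 = 2.4.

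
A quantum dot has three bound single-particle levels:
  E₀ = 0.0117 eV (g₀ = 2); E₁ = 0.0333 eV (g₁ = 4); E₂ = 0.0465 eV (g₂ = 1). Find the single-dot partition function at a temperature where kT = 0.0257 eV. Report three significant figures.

Z = 2.53

Eᵢ/kT = 0.45525, 1.2957, 1.8093.
Z = Σ gᵢe^(−Eᵢ/kT) = 2·e^(−0.45525) + 4·e^(−1.2957) + 1·e^(−1.8093) = 1.2686 + 1.0948 + 0.16377 = 2.5272.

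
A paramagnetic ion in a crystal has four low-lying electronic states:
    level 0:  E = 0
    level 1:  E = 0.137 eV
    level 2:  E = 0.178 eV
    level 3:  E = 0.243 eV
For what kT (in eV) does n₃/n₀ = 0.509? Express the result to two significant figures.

n₃/n₀ = exp[−(E₃−E₀)/kT] = 0.509.
⇒ (E₃−E₀)/kT = ln(1/0.509) = ln(1.965) = 0.6755.
kT = 0.243 eV / 0.6755 = 0.36 eV.

0.36 eV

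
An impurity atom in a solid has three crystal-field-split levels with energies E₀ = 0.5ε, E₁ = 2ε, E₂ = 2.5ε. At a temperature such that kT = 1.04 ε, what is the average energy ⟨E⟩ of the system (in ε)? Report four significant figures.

0.9679 ε

Eᵢ/kT = 0.480769, 1.92308, 2.40385.
Z = Σ e^(−Eᵢ/kT) = e^(−0.480769) + e^(−1.92308) + e^(−2.40385) = 0.618308 + 0.146156 + 0.0903694 = 0.854833.
⟨E⟩ = Σ Eᵢ e^(−Eᵢ/kT) / Z = (0.5·0.618308 + 2·0.146156 + 2.5·0.0903694) / 0.854833 = 0.9679 ε.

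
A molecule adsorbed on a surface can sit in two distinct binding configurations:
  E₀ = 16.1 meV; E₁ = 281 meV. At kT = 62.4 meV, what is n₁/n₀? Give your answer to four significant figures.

n₁/n₀ = exp[−(E₁−E₀)/kT] = exp(−(264.9 meV)/(62.4 meV)) = exp(-4.24519) = 0.01433.

0.01433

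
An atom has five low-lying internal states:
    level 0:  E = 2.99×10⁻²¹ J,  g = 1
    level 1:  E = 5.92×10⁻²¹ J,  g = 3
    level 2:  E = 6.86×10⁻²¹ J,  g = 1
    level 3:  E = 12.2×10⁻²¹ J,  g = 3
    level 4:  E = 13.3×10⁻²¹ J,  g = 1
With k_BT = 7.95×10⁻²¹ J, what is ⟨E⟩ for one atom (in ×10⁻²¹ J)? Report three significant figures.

Eᵢ/kT = 0.37610, 0.74465, 0.86289, 1.5346, 1.6730.
Z = Σ gᵢe^(−Eᵢ/kT) = 1·e^(−0.37610) + 3·e^(−0.74465) + 1·e^(−0.86289) + 3·e^(−1.5346) + 1·e^(−1.6730) = 0.68653 + 1.4247 + 0.42194 + 0.64663 + 0.18768 = 3.3675.
⟨E⟩ = Σ Eᵢ gᵢe^(−Eᵢ/kT) / Z = (2.99·0.68653 + 5.92·1.4247 + 6.86·0.42194 + 12.2·0.64663 + 13.3·0.18768) / 3.3675 = 7.06 ×10⁻²¹ J.

7.06 ×10⁻²¹ J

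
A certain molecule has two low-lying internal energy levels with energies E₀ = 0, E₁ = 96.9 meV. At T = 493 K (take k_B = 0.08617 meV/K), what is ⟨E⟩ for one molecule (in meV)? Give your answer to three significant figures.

k_BT = 0.08617 × 493 K = 42.482 meV.
Eᵢ/kT = 0, 2.2810.
Z = Σ e^(−Eᵢ/kT) = e^(−0) + e^(−2.2810) = 1.0000 + 0.10218 = 1.1022.
⟨E⟩ = Σ Eᵢ e^(−Eᵢ/kT) / Z = (0·1.0000 + 96.9·0.10218) / 1.1022 = 8.98 meV.

8.98 meV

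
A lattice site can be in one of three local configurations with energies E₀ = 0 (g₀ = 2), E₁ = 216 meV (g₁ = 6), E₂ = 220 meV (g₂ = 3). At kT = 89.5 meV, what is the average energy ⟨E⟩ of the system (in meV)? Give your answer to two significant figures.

62 meV

Eᵢ/kT = 0, 2.413, 2.458.
Z = Σ gᵢe^(−Eᵢ/kT) = 2·e^(−0) + 6·e^(−2.413) + 3·e^(−2.458) = 2.000 + 0.5373 + 0.2568 = 2.794.
⟨E⟩ = Σ Eᵢ gᵢe^(−Eᵢ/kT) / Z = (0·2.000 + 216·0.5373 + 220·0.2568) / 2.794 = 62 meV.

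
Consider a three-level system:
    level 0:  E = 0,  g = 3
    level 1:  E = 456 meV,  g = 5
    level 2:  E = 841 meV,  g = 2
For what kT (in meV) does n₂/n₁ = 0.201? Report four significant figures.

559.5 meV

n₂/n₁ = (g₂/g₁) exp[−(E₂−E₁)/kT] = 0.201.
⇒ (E₂−E₁)/kT = ln((2/5)/0.201) = ln(1.99005) = 0.688160.
kT = 385 meV / 0.688160 = 559.5 meV.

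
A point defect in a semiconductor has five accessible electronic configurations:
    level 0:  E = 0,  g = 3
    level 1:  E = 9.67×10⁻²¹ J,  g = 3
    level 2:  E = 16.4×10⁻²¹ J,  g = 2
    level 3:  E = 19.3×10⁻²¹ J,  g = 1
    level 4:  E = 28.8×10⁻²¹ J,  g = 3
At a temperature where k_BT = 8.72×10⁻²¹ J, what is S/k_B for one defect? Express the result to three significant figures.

Eᵢ/kT = 0, 1.1089, 1.8807, 2.2133, 3.3028.
Z = Σ gᵢe^(−Eᵢ/kT) = 3·e^(−0) + 3·e^(−1.1089) + 2·e^(−1.8807) + 1·e^(−2.2133) + 3·e^(−3.3028) = 3.0000 + 0.98977 + 0.30497 + 0.10934 + 0.11034 = 4.5144.
⟨E⟩ = Σ EᵢPᵢ = 4.3994 ×10⁻²¹ J.
S/k_B = ln Z + ⟨E⟩/kT = ln(4.5144) + 4.3994/8.72 = 1.5073 + 0.50452 = 2.01.

2.01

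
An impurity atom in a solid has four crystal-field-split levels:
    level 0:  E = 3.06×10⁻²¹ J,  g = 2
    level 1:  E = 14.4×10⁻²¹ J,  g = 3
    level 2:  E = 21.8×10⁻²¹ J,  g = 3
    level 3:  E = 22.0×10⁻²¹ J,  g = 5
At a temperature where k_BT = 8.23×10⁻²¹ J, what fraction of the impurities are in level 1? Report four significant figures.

Eᵢ/kT = 0.371810, 1.74970, 2.64885, 2.67315.
Z = Σ gᵢe^(−Eᵢ/kT) = 2·e^(−0.371810) + 3·e^(−1.74970) + 3·e^(−2.64885) + 5·e^(−2.67315) = 1.37897 + 0.521478 + 0.212198 + 0.345172 = 2.45782.
P₁ = g₁ e^(−E₁/kT) / Z = 0.521478/2.45782 = 0.2122.

0.2122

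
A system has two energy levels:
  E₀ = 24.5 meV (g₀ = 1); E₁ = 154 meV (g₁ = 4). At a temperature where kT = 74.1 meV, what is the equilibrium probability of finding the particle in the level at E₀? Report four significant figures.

0.5894

Eᵢ/kT = 0.330634, 2.07827.
Z = Σ gᵢe^(−Eᵢ/kT) = 1·e^(−0.330634) + 4·e^(−2.07827) = 0.718468 + 0.500586 = 1.21905.
P₀ = g₀ e^(−E₀/kT) / Z = 0.718468/1.21905 = 0.5894.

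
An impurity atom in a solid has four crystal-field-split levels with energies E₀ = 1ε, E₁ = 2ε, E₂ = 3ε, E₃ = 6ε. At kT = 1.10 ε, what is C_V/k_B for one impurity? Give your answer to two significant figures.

Eᵢ/kT = 0.9091, 1.818, 2.727, 5.455.
Z = Σ e^(−Eᵢ/kT) = e^(−0.9091) + e^(−1.818) + e^(−2.727) + e^(−5.455) = 0.4029 + 0.1624 + 0.06542 + 0.004275 = 0.6350.
⟨E⟩ = 1.495 ε, ⟨E²⟩ = 2.827 ε².
C_V/k_B = (⟨E²⟩ − ⟨E⟩²)/(kT)² = (2.827 − 2.235)/1.210 = 0.49.

0.49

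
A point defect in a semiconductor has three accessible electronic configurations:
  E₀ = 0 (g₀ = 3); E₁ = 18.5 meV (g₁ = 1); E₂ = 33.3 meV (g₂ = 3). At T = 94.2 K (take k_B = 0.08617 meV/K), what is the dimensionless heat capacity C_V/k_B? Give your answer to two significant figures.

k_BT = 0.08617 × 94.2 K = 8.117 meV.
Eᵢ/kT = 0, 2.279, 4.103.
Z = Σ gᵢe^(−Eᵢ/kT) = 3·e^(−0) + 1·e^(−2.279) + 3·e^(−4.103) = 3.000 + 0.1024 + 0.04957 = 3.152.
⟨E⟩ = 1.125 meV, ⟨E²⟩ = 28.56 meV².
C_V/k_B = (⟨E²⟩ − ⟨E⟩²)/(kT)² = (28.56 − 1.266)/65.89 = 0.41.

0.41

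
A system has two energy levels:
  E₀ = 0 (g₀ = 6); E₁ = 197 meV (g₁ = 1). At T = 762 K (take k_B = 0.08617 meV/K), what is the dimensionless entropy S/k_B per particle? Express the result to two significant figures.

1.8

k_BT = 0.08617 × 762 K = 65.66 meV.
Eᵢ/kT = 0, 3.000.
Z = Σ gᵢe^(−Eᵢ/kT) = 6·e^(−0) + 1·e^(−3.000) = 6.000 + 0.04979 = 6.050.
⟨E⟩ = Σ EᵢPᵢ = 1.621 meV.
S/k_B = ln Z + ⟨E⟩/kT = ln(6.050) + 1.621/65.66 = 1.800 + 0.02469 = 1.8.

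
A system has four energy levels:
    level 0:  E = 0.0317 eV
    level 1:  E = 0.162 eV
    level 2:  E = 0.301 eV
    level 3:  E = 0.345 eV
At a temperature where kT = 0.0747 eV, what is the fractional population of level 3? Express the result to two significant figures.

0.012

Eᵢ/kT = 0.4244, 2.169, 4.029, 4.618.
Z = Σ e^(−Eᵢ/kT) = e^(−0.4244) + e^(−2.169) + e^(−4.029) + e^(−4.618) = 0.6542 + 0.1143 + 0.01779 + 0.009873 = 0.7962.
P₃ = e^(−E₃/kT) / Z = 0.009873/0.7962 = 0.012.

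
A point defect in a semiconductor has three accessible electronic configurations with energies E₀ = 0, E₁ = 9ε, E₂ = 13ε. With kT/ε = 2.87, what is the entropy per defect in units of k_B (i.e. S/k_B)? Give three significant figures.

0.228

Eᵢ/kT = 0, 3.1359, 4.5296.
Z = Σ e^(−Eᵢ/kT) = e^(−0) + e^(−3.1359) + e^(−4.5296) = 1.0000 + 0.043461 + 0.010785 = 1.0542.
⟨E⟩ = Σ EᵢPᵢ = 0.50404 ε.
S/k_B = ln Z + ⟨E⟩/kT = ln(1.0542) + 0.50404/2.87 = 0.052782 + 0.17562 = 0.228.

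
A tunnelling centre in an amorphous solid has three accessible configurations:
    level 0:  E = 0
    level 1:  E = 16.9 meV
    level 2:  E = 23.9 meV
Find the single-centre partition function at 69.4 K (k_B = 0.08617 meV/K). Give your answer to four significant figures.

k_BT = 0.08617 × 69.4 K = 5.98020 meV.
Eᵢ/kT = 0, 2.82599, 3.99652.
Z = Σ e^(−Eᵢ/kT) = e^(−0) + e^(−2.82599) + e^(−3.99652) = 1.00000 + 0.0592500 + 0.0183795 = 1.07763.

Z = 1.078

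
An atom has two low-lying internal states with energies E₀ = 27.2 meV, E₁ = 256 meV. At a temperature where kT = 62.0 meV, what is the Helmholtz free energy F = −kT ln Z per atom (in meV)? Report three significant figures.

25.7 meV

Eᵢ/kT = 0.43871, 4.1290.
Z = Σ e^(−Eᵢ/kT) = e^(−0.43871) + e^(−4.1290) = 0.64487 + 0.016099 = 0.66097.
F = −kT ln Z = −62.0 × ln(0.66097) = −62.0 × -0.41405 = 25.7 meV.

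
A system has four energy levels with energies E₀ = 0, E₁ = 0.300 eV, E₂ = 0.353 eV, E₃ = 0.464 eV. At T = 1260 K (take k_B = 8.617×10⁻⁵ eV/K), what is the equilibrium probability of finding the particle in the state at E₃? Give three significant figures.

0.0125

k_BT = 8.617×10⁻⁵ × 1260 K = 0.10857 eV.
Eᵢ/kT = 0, 2.7632, 3.2514, 4.2737.
Z = Σ e^(−Eᵢ/kT) = e^(−0) + e^(−2.7632) + e^(−3.2514) + e^(−4.2737) = 1.0000 + 0.063090 + 0.038720 + 0.013930 = 1.1157.
P₃ = e^(−E₃/kT) / Z = 0.013930/1.1157 = 0.0125.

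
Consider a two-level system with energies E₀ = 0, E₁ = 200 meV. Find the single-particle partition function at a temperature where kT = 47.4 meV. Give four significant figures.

Eᵢ/kT = 0, 4.21941.
Z = Σ e^(−Eᵢ/kT) = e^(−0) + e^(−4.21941) = 1.00000 + 0.0147073 = 1.01471.

Z = 1.015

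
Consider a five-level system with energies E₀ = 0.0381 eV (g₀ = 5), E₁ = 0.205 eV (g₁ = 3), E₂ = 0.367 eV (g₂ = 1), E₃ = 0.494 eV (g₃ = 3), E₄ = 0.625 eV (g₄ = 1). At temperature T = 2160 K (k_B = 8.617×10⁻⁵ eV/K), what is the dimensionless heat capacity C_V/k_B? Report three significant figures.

0.417

k_BT = 8.617×10⁻⁵ × 2160 K = 0.18613 eV.
Eᵢ/kT = 0.20470, 1.1014, 1.9717, 2.6541, 3.3579.
Z = Σ gᵢe^(−Eᵢ/kT) = 5·e^(−0.20470) + 3·e^(−1.1014) + 1·e^(−1.9717) + 3·e^(−2.6541) + 1·e^(−3.3579) = 4.0745 + 0.99722 + 0.13922 + 0.21109 + 0.034808 = 5.4568.
⟨E⟩ = 0.098372 eV, ⟨E²⟩ = 0.024132 eV².
C_V/k_B = (⟨E²⟩ − ⟨E⟩²)/(kT)² = (0.024132 − 0.0096771)/0.034644 = 0.417.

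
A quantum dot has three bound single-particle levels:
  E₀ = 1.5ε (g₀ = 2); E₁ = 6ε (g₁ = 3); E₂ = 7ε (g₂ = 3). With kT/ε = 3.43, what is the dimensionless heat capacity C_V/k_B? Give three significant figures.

Eᵢ/kT = 0.43732, 1.7493, 2.0408.
Z = Σ gᵢe^(−Eᵢ/kT) = 2·e^(−0.43732) + 3·e^(−1.7493) + 3·e^(−2.0408) = 1.2915 + 0.52169 + 0.38977 = 2.2030.
⟨E⟩ = 3.5387 ε, ⟨E²⟩ = 18.514 ε².
C_V/k_B = (⟨E²⟩ − ⟨E⟩²)/(kT)² = (18.514 − 12.522)/11.765 = 0.509.

0.509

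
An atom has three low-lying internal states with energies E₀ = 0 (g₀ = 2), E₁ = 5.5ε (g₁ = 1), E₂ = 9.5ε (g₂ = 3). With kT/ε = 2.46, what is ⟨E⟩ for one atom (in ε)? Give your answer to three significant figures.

0.547 ε

Eᵢ/kT = 0, 2.2358, 3.8618.
Z = Σ gᵢe^(−Eᵢ/kT) = 2·e^(−0) + 1·e^(−2.2358) + 3·e^(−3.8618) = 2.0000 + 0.10691 + 0.063090 = 2.1700.
⟨E⟩ = Σ Eᵢ gᵢe^(−Eᵢ/kT) / Z = (0·2.0000 + 5.5·0.10691 + 9.5·0.063090) / 2.1700 = 0.547 ε.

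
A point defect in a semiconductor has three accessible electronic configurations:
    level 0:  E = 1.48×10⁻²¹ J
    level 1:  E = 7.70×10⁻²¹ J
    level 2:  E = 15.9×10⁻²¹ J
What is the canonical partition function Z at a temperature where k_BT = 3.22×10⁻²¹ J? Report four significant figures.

Z = 0.7302

Eᵢ/kT = 0.459627, 2.39130, 4.93789.
Z = Σ e^(−Eᵢ/kT) = e^(−0.459627) + e^(−2.39130) + e^(−4.93789) = 0.631519 + 0.0915106 + 0.00716971 = 0.730199.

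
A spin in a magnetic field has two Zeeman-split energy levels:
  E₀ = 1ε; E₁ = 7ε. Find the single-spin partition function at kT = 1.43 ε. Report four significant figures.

Z = 0.5044

Eᵢ/kT = 0.699301, 4.89510.
Z = Σ e^(−Eᵢ/kT) = e^(−0.699301) + e^(−4.89510) = 0.496933 + 0.00748316 = 0.504416.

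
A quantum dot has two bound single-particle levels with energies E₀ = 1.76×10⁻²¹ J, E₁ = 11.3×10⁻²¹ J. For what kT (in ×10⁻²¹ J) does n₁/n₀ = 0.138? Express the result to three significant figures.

4.82 ×10⁻²¹ J

n₁/n₀ = exp[−(E₁−E₀)/kT] = 0.138.
⇒ (E₁−E₀)/kT = ln(1/0.138) = ln(7.2464) = 1.9805.
kT = 9.54 ×10⁻²¹ J / 1.9805 = 4.82 ×10⁻²¹ J.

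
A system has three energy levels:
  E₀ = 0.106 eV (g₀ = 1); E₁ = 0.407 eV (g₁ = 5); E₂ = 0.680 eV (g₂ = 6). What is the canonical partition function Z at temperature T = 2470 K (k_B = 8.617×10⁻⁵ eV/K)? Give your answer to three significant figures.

Z = 1.59

k_BT = 8.617×10⁻⁵ × 2470 K = 0.21284 eV.
Eᵢ/kT = 0.49803, 1.9122, 3.1949.
Z = Σ gᵢe^(−Eᵢ/kT) = 1·e^(−0.49803) + 5·e^(−1.9122) + 6·e^(−3.1949) = 0.60773 + 0.73877 + 0.24582 = 1.5923.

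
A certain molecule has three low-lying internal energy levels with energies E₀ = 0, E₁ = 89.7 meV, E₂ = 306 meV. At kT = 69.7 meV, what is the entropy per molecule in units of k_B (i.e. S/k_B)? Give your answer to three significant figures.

0.572

Eᵢ/kT = 0, 1.2869, 4.3902.
Z = Σ e^(−Eᵢ/kT) = e^(−0) + e^(−1.2869) + e^(−4.3902) = 1.0000 + 0.27613 + 0.012398 = 1.2885.
⟨E⟩ = Σ EᵢPᵢ = 22.167 meV.
S/k_B = ln Z + ⟨E⟩/kT = ln(1.2885) + 22.167/69.7 = 0.25348 + 0.31803 = 0.572.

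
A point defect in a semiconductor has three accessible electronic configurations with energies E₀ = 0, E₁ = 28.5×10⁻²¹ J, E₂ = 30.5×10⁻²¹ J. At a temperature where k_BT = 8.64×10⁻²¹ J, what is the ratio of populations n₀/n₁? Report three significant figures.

27.1

n₀/n₁ = exp[−(E₀−E₁)/kT] = exp(−(-28.5 ×10⁻²¹ J)/(8.64 ×10⁻²¹ J)) = exp(3.2986) = 27.1.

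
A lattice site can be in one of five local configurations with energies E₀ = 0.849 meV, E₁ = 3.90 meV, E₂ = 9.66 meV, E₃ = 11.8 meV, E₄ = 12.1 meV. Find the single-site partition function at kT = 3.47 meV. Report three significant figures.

Eᵢ/kT = 0.24467, 1.1239, 2.7839, 3.4006, 3.4870.
Z = Σ e^(−Eᵢ/kT) = e^(−0.24467) + e^(−1.1239) + e^(−2.7839) + e^(−3.4006) + e^(−3.4870) = 0.78296 + 0.32501 + 0.061797 + 0.033353 + 0.030593 = 1.2337.

Z = 1.23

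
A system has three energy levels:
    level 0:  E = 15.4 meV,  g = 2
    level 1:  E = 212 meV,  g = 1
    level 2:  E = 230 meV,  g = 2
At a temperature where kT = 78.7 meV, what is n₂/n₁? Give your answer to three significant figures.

1.59

n₂/n₁ = (g₂/g₁) exp[−(E₂−E₁)/kT] = (2/1) × exp(−(18 meV)/(78.7 meV)) = (2/1) × exp(-0.22872) = 1.59.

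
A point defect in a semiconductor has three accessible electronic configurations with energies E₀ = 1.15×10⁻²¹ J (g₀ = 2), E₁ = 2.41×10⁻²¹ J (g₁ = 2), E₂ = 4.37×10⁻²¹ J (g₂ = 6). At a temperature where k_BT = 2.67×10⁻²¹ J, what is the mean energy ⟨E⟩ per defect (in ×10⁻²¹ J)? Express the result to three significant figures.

Eᵢ/kT = 0.43071, 0.90262, 1.6367.
Z = Σ gᵢe^(−Eᵢ/kT) = 2·e^(−0.43071) + 2·e^(−0.90262) + 6·e^(−1.6367) = 1.3001 + 0.81101 + 1.1677 = 3.2788.
⟨E⟩ = Σ Eᵢ gᵢe^(−Eᵢ/kT) / Z = (1.15·1.3001 + 2.41·0.81101 + 4.37·1.1677) / 3.2788 = 2.61 ×10⁻²¹ J.

2.61 ×10⁻²¹ J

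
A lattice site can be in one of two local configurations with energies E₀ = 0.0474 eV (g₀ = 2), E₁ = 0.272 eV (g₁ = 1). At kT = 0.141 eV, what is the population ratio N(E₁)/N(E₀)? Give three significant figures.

n₁/n₀ = (g₁/g₀) exp[−(E₁−E₀)/kT] = (1/2) × exp(−(0.2246 eV)/(0.141 eV)) = (1/2) × exp(-1.5929) = 0.102.

0.102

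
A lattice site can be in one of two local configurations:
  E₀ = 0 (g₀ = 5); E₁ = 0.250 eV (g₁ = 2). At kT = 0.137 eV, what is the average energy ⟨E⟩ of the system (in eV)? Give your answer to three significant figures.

0.0151 eV

Eᵢ/kT = 0, 1.8248.
Z = Σ gᵢe^(−Eᵢ/kT) = 5·e^(−0) + 2·e^(−1.8248) = 5.0000 + 0.32250 = 5.3225.
⟨E⟩ = Σ Eᵢ gᵢe^(−Eᵢ/kT) / Z = (0·5.0000 + 0.250·0.32250) / 5.3225 = 0.0151 eV.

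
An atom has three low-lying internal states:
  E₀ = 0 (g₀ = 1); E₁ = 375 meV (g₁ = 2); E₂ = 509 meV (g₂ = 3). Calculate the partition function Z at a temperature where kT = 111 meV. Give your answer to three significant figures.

Eᵢ/kT = 0, 3.3784, 4.5856.
Z = Σ gᵢe^(−Eᵢ/kT) = 1·e^(−0) + 2·e^(−3.3784) + 3·e^(−4.5856) = 1.0000 + 0.068204 + 0.030593 = 1.0988.

Z = 1.10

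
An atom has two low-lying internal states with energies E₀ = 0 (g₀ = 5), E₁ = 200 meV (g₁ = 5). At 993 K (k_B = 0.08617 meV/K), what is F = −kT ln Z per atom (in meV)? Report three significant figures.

-146 meV

k_BT = 0.08617 × 993 K = 85.567 meV.
Eᵢ/kT = 0, 2.3373.
Z = Σ gᵢe^(−Eᵢ/kT) = 5·e^(−0) + 5·e^(−2.3373) = 5.0000 + 0.48294 = 5.4829.
F = −kT ln Z = −85.567 × ln(5.4829) = −85.567 × 1.7016 = -146 meV.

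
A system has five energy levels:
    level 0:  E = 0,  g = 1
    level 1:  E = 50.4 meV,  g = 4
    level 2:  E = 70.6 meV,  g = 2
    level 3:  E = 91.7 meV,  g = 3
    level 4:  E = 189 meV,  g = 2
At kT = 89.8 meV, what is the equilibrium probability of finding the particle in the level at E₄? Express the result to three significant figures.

Eᵢ/kT = 0, 0.56125, 0.78619, 1.0212, 2.1047.
Z = Σ gᵢe^(−Eᵢ/kT) = 1·e^(−0) + 4·e^(−0.56125) + 2·e^(−0.78619) + 3·e^(−1.0212) + 2·e^(−2.1047) = 1.0000 + 2.2820 + 0.91115 + 1.0805 + 0.24376 = 5.5174.
P₄ = g₄ e^(−E₄/kT) / Z = 0.24376/5.5174 = 0.0442.

0.0442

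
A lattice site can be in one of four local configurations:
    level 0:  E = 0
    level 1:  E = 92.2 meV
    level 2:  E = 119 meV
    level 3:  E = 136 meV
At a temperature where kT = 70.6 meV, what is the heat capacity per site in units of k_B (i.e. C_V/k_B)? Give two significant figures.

Eᵢ/kT = 0, 1.306, 1.686, 1.926.
Z = Σ e^(−Eᵢ/kT) = e^(−0) + e^(−1.306) + e^(−1.686) + e^(−1.926) = 1.000 + 0.2709 + 0.1853 + 0.1457 = 1.602.
⟨E⟩ = 41.72 meV, ⟨E²⟩ = 4758 meV².
C_V/k_B = (⟨E²⟩ − ⟨E⟩²)/(kT)² = (4758 − 1741)/4984 = 0.61.

0.61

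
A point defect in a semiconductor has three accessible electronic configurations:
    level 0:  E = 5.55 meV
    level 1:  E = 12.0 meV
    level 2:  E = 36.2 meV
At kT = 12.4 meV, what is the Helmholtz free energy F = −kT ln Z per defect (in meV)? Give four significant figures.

-0.8746 meV

Eᵢ/kT = 0.447581, 0.967742, 2.91935.
Z = Σ e^(−Eᵢ/kT) = e^(−0.447581) + e^(−0.967742) + e^(−2.91935) = 0.639172 + 0.379940 + 0.0539688 = 1.07308.
F = −kT ln Z = −12.4 × ln(1.07308) = −12.4 × 0.0705330 = -0.8746 meV.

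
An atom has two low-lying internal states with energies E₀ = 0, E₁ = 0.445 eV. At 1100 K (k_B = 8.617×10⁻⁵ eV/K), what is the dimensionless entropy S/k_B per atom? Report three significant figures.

k_BT = 8.617×10⁻⁵ × 1100 K = 0.094787 eV.
Eᵢ/kT = 0, 4.6947.
Z = Σ e^(−Eᵢ/kT) = e^(−0) + e^(−4.6947) = 1.0000 + 0.0091436 = 1.0091.
⟨E⟩ = Σ EᵢPᵢ = 0.0040322 eV.
S/k_B = ln Z + ⟨E⟩/kT = ln(1.0091) + 0.0040322/0.094787 = 0.0090588 + 0.042540 = 0.0516.

0.0516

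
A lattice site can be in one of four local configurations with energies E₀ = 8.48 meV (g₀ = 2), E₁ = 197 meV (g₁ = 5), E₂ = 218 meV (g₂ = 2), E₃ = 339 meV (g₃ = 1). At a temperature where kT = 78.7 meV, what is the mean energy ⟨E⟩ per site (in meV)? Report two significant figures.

Eᵢ/kT = 0.1078, 2.503, 2.770, 4.307.
Z = Σ gᵢe^(−Eᵢ/kT) = 2·e^(−0.1078) + 5·e^(−2.503) + 2·e^(−2.770) + 1·e^(−4.307) = 1.796 + 0.4092 + 0.1253 + 0.01347 = 2.344.
⟨E⟩ = Σ Eᵢ gᵢe^(−Eᵢ/kT) / Z = (8.48·1.796 + 197·0.4092 + 218·0.1253 + 339·0.01347) / 2.344 = 54 meV.

54 meV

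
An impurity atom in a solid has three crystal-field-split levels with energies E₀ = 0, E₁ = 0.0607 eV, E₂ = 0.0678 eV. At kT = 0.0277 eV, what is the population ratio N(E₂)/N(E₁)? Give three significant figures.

0.774

n₂/n₁ = exp[−(E₂−E₁)/kT] = exp(−(0.0071 eV)/(0.0277 eV)) = exp(-0.25632) = 0.774.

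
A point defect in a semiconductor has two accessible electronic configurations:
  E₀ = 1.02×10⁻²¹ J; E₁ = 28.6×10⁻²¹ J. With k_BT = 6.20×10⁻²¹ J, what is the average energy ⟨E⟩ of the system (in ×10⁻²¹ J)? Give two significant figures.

Eᵢ/kT = 0.1645, 4.613.
Z = Σ e^(−Eᵢ/kT) = e^(−0.1645) + e^(−4.613) = 0.8483 + 0.009922 = 0.8582.
⟨E⟩ = Σ Eᵢ e^(−Eᵢ/kT) / Z = (1.02·0.8483 + 28.6·0.009922) / 0.8582 = 1.3 ×10⁻²¹ J.

1.3 ×10⁻²¹ J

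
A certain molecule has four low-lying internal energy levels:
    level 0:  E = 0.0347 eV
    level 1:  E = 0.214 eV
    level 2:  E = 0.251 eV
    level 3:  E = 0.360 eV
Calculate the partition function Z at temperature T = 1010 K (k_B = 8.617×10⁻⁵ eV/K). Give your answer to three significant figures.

k_BT = 8.617×10⁻⁵ × 1010 K = 0.087032 eV.
Eᵢ/kT = 0.39870, 2.4589, 2.8840, 4.1364.
Z = Σ e^(−Eᵢ/kT) = e^(−0.39870) + e^(−2.4589) + e^(−2.8840) + e^(−4.1364) = 0.67119 + 0.085529 + 0.055911 + 0.015980 = 0.82861.

Z = 0.829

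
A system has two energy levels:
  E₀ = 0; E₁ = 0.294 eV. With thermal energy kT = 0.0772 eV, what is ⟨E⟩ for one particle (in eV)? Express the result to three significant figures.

Eᵢ/kT = 0, 3.8083.
Z = Σ e^(−Eᵢ/kT) = e^(−0) + e^(−3.8083) = 1.0000 + 0.022186 = 1.0222.
⟨E⟩ = Σ Eᵢ e^(−Eᵢ/kT) / Z = (0·1.0000 + 0.294·0.022186) / 1.0222 = 0.00638 eV.

0.00638 eV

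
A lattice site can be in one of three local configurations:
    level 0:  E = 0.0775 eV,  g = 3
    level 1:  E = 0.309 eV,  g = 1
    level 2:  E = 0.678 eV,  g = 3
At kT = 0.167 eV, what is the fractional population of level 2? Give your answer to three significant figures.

0.0247

Eᵢ/kT = 0.46407, 1.8503, 4.0599.
Z = Σ gᵢe^(−Eᵢ/kT) = 3·e^(−0.46407) + 1·e^(−1.8503) + 3·e^(−4.0599) = 1.8862 + 0.15719 + 0.051752 = 2.0951.
P₂ = g₂ e^(−E₂/kT) / Z = 0.051752/2.0951 = 0.0247.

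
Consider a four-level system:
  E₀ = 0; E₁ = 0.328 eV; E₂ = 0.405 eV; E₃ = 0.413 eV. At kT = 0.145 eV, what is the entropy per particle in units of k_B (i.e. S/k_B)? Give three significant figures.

Eᵢ/kT = 0, 2.2621, 2.7931, 2.8483.
Z = Σ e^(−Eᵢ/kT) = e^(−0) + e^(−2.2621) + e^(−2.7931) + e^(−2.8483) = 1.0000 + 0.10413 + 0.061231 + 0.057943 = 1.2233.
⟨E⟩ = Σ EᵢPᵢ = 0.067754 eV.
S/k_B = ln Z + ⟨E⟩/kT = ln(1.2233) + 0.067754/0.145 = 0.20155 + 0.46727 = 0.669.

0.669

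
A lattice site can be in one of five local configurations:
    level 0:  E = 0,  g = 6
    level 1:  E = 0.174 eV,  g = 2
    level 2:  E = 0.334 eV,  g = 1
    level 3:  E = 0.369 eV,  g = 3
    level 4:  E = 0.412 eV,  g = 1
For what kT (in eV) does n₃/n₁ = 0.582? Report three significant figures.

n₃/n₁ = (g₃/g₁) exp[−(E₃−E₁)/kT] = 0.582.
⇒ (E₃−E₁)/kT = ln((3/2)/0.582) = ln(2.5773) = 0.94674.
kT = 0.195 eV / 0.94674 = 0.206 eV.

0.206 eV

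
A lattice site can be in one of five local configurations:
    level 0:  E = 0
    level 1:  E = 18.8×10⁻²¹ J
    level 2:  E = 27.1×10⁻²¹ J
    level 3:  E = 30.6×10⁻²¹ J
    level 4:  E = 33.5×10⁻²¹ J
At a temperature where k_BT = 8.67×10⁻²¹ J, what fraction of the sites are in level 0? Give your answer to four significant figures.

Eᵢ/kT = 0, 2.16840, 3.12572, 3.52941, 3.86390.
Z = Σ e^(−Eᵢ/kT) = e^(−0) + e^(−2.16840) + e^(−3.12572) + e^(−3.52941) + e^(−3.86390) = 1.00000 + 0.114360 + 0.0439053 + 0.0293222 + 0.0209860 = 1.20857.
P₀ = e^(−E₀/kT) / Z = 1.00000/1.20857 = 0.8274.

0.8274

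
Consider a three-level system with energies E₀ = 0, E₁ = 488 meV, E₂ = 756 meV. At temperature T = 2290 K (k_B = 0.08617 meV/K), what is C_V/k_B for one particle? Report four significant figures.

k_BT = 0.08617 × 2290 K = 197.329 meV.
Eᵢ/kT = 0, 2.47303, 3.83117.
Z = Σ e^(−Eᵢ/kT) = e^(−0) + e^(−2.47303) + e^(−3.83117) = 1.00000 + 0.0843290 + 0.0216842 = 1.10601.
⟨E⟩ = 52.0301 meV, ⟨E²⟩ = 29363.0 meV².
C_V/k_B = (⟨E²⟩ − ⟨E⟩²)/(kT)² = (29363.0 − 2707.13)/38938.7 = 0.6846.

0.6846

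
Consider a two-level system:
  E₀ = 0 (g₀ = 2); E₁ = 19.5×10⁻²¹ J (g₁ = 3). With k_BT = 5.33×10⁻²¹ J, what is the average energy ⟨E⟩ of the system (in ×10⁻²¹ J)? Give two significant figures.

0.73 ×10⁻²¹ J

Eᵢ/kT = 0, 3.659.
Z = Σ gᵢe^(−Eᵢ/kT) = 2·e^(−0) + 3·e^(−3.659) = 2.000 + 0.07727 = 2.077.
⟨E⟩ = Σ Eᵢ gᵢe^(−Eᵢ/kT) / Z = (0·2.000 + 19.5·0.07727) / 2.077 = 0.73 ×10⁻²¹ J.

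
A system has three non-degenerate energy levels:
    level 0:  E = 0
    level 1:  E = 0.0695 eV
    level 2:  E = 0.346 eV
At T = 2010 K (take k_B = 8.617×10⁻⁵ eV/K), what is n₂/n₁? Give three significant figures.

k_BT = 8.617×10⁻⁵ × 2010 K = 0.17320 eV.
n₂/n₁ = exp[−(E₂−E₁)/kT] = exp(−(0.2765 eV)/(0.17320 eV)) = exp(-1.5964) = 0.203.

0.203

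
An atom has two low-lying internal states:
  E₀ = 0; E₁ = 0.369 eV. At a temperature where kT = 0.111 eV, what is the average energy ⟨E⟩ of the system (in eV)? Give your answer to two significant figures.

0.013 eV

Eᵢ/kT = 0, 3.324.
Z = Σ e^(−Eᵢ/kT) = e^(−0) + e^(−3.324) = 1.000 + 0.03601 = 1.036.
⟨E⟩ = Σ Eᵢ e^(−Eᵢ/kT) / Z = (0·1.000 + 0.369·0.03601) / 1.036 = 0.013 eV.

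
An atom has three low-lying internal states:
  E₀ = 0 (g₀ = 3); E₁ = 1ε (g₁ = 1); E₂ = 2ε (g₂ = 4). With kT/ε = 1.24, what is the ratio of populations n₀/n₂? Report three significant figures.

3.76

n₀/n₂ = (g₀/g₂) exp[−(E₀−E₂)/kT] = (3/4) × exp(−(-2ε)/(1.24ε)) = (3/4) × exp(1.6129) = 3.76.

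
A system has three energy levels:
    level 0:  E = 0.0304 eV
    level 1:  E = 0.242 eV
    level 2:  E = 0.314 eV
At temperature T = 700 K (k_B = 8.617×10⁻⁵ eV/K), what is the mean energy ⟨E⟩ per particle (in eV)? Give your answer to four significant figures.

k_BT = 8.617×10⁻⁵ × 700 K = 0.0603190 eV.
Eᵢ/kT = 0.503987, 4.01200, 5.20566.
Z = Σ e^(−Eᵢ/kT) = e^(−0.503987) + e^(−4.01200) + e^(−5.20566) = 0.604117 + 0.0180972 + 0.00548543 = 0.627700.
⟨E⟩ = Σ Eᵢ e^(−Eᵢ/kT) / Z = (0.0304·0.604117 + 0.242·0.0180972 + 0.314·0.00548543) / 0.627700 = 0.03898 eV.

0.03898 eV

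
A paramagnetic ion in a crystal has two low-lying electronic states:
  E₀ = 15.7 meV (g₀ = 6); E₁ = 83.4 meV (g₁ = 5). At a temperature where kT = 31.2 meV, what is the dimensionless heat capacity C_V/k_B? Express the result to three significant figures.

0.374

Eᵢ/kT = 0.50321, 2.6731.
Z = Σ gᵢe^(−Eᵢ/kT) = 6·e^(−0.50321) + 5·e^(−2.6731) = 3.6275 + 0.34519 = 3.9727.
⟨E⟩ = 21.582 meV, ⟨E²⟩ = 829.44 meV².
C_V/k_B = (⟨E²⟩ − ⟨E⟩²)/(kT)² = (829.44 − 465.78)/973.44 = 0.374.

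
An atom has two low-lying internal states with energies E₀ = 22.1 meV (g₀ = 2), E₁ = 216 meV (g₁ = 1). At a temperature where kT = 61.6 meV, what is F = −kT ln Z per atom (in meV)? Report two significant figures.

Eᵢ/kT = 0.3588, 3.506.
Z = Σ gᵢe^(−Eᵢ/kT) = 2·e^(−0.3588) + 1·e^(−3.506) = 1.397 + 0.03002 = 1.427.
F = −kT ln Z = −61.6 × ln(1.427) = −61.6 × 0.3556 = -22 meV.

-22 meV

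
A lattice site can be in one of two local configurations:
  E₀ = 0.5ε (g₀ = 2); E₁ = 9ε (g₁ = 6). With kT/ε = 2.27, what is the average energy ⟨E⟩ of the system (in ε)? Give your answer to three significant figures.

1.06 ε

Eᵢ/kT = 0.22026, 3.9648.
Z = Σ gᵢe^(−Eᵢ/kT) = 2·e^(−0.22026) + 6·e^(−3.9648) = 1.6046 + 0.11383 = 1.7184.
⟨E⟩ = Σ Eᵢ gᵢe^(−Eᵢ/kT) / Z = (0.5·1.6046 + 9·0.11383) / 1.7184 = 1.06 ε.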